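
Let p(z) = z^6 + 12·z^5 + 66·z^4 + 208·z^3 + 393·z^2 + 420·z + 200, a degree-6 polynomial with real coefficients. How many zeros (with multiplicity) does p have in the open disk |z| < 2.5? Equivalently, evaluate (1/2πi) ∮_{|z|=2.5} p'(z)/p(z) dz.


The zeros of p are: (-2 + 1i), (-2 - 1i), (-2 + 1i), (-2 - 1i), (-2 + 2i), (-2 - 2i).
Their magnitudes are: 2.236, 2.236, 2.236, 2.236, 2.828, 2.828.
Zeros with |z| < R = 2.5: (-2 + 1i), (-2 - 1i), (-2 + 1i), (-2 - 1i).
Count = 4.
By the argument principle, (1/2πi) ∮_{|z|=R} p'(z)/p(z) dz equals exactly this count.

Number of zeros inside |z| < 2.5: 4.


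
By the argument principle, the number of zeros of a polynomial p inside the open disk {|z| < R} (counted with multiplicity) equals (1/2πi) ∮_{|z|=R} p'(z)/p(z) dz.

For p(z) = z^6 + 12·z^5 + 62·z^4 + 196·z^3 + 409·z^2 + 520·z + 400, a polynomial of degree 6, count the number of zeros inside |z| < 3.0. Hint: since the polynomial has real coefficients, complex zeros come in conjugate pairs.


The zeros of p are: -4, (-1 + 2i), (-1 - 2i), -4, (-1 + 2i), (-1 - 2i).
Their magnitudes are: 4, 2.236, 2.236, 4, 2.236, 2.236.
Zeros with |z| < R = 3.0: (-1 + 2i), (-1 - 2i), (-1 + 2i), (-1 - 2i).
Count = 4.
By the argument principle, (1/2πi) ∮_{|z|=R} p'(z)/p(z) dz equals exactly this count.

Number of zeros inside |z| < 3.0: 4.


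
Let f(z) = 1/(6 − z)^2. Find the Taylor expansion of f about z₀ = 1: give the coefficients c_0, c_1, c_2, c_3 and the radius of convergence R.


Let w = z − z₀, so z = z₀ + w.
Then 6 − z = 6 − (z₀ + w) = (6 − z₀) − w = 5 − w.
f(z) = 1/(5 − w)^2 = (1/(5)^2) · (1 − w/(5))^{−2}.
By the binomial series (1−u)^{−2} = Σ_{n≥0} C(n+1, 1) u^n for |u|<1, with u = w/(5):
  c_n = C(n+1, 1) / (5)^(n+2).
  c_0 = 1/(5)^2 = 1/25.
  c_1 = 2/(5)^3 = 2/125.
  c_2 = 3/(5)^4 = 3/625.
  c_3 = 4/(5)^5 = 4/3125.
The series is valid for |w/d| < 1, i.e. |z − z₀| < |d|.
Radius of convergence: R = |6 − z₀| = |5| = 5 (distance from z₀ to the singularity z = 6).

c_0 = 1/25, c_1 = 2/125, c_2 = 3/625, c_3 = 4/3125; R = 5.


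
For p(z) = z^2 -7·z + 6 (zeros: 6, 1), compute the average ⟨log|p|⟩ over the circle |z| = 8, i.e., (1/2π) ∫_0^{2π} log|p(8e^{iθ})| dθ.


Zeros: 1, 6; r = 8.
Inside |z| < r: 1, 6. Outside (|z| ≥ r): ∅.
p(0) = 6, so log|p(0)| = log(6) = 1.7918.
Apply Jensen: I(r) = log|p(0)| + Σ_k log(r/|z_k|), summed over zeros inside |z| < r.
  log(r/|z_k|) for z_k = 6: log(8/6) = 0.2877
  log(r/|z_k|) for z_k = 1: log(8/1) = 2.0794
Sum over inside zeros: 2.3671.
I(r) = log|p(0)| + (inside sum) = 1.7918 + 2.3671 = 4.1589.
Closed form (all zeros inside, monic): I(r) = n·log(r) = 2·log(8) = 4.1589. ✓

I(r) ≈ 4.1589.


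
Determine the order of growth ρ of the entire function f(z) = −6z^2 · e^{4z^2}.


M(r) = max_{|z|=r} |-6|·|z|^2·|e^{4z^2}| = 6·r^2 · e^{4r^2} (the factors attain their maxima compatibly on |z|=r). Then log M(r) = log 6 + 2·log r + 4r^2, dominated by the last term, so log log M(r) ~ 2·log r. The polynomial factor -6z^2 contributes only a log r term and does not affect the order. ρ = 2.
Therefore ρ = 2.

Order ρ = 2.


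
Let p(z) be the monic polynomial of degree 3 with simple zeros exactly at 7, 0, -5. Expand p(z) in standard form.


The polynomial is p(z) = ∏_{α ∈ S} (z − α), where S = {7, 0, -5}.
Expanding the product yields: p(z) = z^3 -2·z^2 -35·z.
The resulting polynomial has degree 3 and real coefficients as required.

p(z) = z^3 -2·z^2 -35·z.


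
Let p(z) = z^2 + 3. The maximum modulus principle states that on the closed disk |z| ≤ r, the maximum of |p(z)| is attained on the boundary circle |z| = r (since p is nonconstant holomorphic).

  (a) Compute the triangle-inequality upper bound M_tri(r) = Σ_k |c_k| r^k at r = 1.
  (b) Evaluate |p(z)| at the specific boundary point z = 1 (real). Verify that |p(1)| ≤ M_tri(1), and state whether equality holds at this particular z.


Coefficients: c_0 = 3, c_1 = 0, c_2 = 1. Radius r = 1.
Part (a). Triangle bound: M_tri(r) = Σ_k |c_k| r^k
  = |3|·1^0 + |0|·1^1 + |1|·1^2
  = 3 + 0 + 1 = 4.
This bounds M(r) := max_{|z|=r} |p(z)| from above; equality holds iff all terms c_k z^k can be made to align in phase at a single z on |z|=r.
Part (b). At z = 1 (real, on the circle |z| = r):
  p(1) = (3)·1^0 + (0)·1^1 + (1)·1^2 = 4.
  |p(1)| = 4.
Since all nonzero coefficients share the same sign, |p(1)| = 4 = M_tri(1); the triangle bound is attained at z = 1, so in fact M(r) = 4.

M_tri(1) = 4; |p(1)| = 4; equality at z=1: yes.


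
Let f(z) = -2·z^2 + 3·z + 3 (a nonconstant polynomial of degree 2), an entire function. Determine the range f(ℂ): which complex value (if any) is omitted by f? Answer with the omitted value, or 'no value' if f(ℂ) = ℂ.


Little Picard bounds the complement of f(ℂ) to at most one point.
For every w ∈ ℂ, the equation p(z) − w = 0 is a nonconstant polynomial in z and hence has at least one root by the fundamental theorem of algebra. So p is surjective onto ℂ, omitting no value.

Omitted value: no value.


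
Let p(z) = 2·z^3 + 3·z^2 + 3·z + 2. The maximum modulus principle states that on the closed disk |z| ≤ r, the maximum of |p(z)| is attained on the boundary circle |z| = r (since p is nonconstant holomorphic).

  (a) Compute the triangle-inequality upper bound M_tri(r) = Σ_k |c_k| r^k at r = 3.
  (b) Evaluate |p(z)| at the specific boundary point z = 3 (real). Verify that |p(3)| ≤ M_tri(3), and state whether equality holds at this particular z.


Coefficients: c_0 = 2, c_1 = 3, c_2 = 3, c_3 = 2. Radius r = 3.
Part (a). Triangle bound: M_tri(r) = Σ_k |c_k| r^k
  = |2|·3^0 + |3|·3^1 + |3|·3^2 + |2|·3^3
  = 2 + 9 + 27 + 54 = 92.
This bounds M(r) := max_{|z|=r} |p(z)| from above; equality holds iff all terms c_k z^k can be made to align in phase at a single z on |z|=r.
Part (b). At z = 3 (real, on the circle |z| = r):
  p(3) = (2)·3^0 + (3)·3^1 + (3)·3^2 + (2)·3^3 = 92.
  |p(3)| = 92.
Since all nonzero coefficients share the same sign, |p(3)| = 92 = M_tri(3); the triangle bound is attained at z = 3, so in fact M(r) = 92.

M_tri(3) = 92; |p(3)| = 92; equality at z=3: yes.


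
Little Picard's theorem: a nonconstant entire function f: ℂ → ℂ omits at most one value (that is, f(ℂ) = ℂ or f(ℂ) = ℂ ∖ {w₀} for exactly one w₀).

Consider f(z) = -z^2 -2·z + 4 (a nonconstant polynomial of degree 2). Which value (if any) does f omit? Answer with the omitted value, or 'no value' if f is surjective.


Little Picard bounds the complement of f(ℂ) to at most one point.
For every w ∈ ℂ, the equation p(z) − w = 0 is a nonconstant polynomial in z and hence has at least one root by the fundamental theorem of algebra. So p is surjective onto ℂ, omitting no value.

Omitted value: no value.


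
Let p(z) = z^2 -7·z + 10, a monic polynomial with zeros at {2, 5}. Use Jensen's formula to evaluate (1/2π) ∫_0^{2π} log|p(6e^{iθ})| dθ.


Zeros: 2, 5; r = 6.
Inside |z| < r: 2, 5. Outside (|z| ≥ r): ∅.
p(0) = 10, so log|p(0)| = log(10) = 2.3026.
Apply Jensen: I(r) = log|p(0)| + Σ_k log(r/|z_k|), summed over zeros inside |z| < r.
  log(r/|z_k|) for z_k = 2: log(6/2) = 1.0986
  log(r/|z_k|) for z_k = 5: log(6/5) = 0.1823
Sum over inside zeros: 1.2809.
I(r) = log|p(0)| + (inside sum) = 2.3026 + 1.2809 = 3.5835.
Closed form (all zeros inside, monic): I(r) = n·log(r) = 2·log(6) = 3.5835. ✓

I(r) ≈ 3.5835.


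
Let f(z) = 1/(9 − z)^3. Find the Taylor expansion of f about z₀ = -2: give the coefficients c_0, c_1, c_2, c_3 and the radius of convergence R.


Let w = z − z₀, so z = z₀ + w.
Then 9 − z = 9 − (z₀ + w) = (9 − z₀) − w = 11 − w.
f(z) = 1/(11 − w)^3 = (1/(11)^3) · (1 − w/(11))^{−3}.
By the binomial series (1−u)^{−3} = Σ_{n≥0} C(n+2, 2) u^n for |u|<1, with u = w/(11):
  c_n = C(n+2, 2) / (11)^(n+3).
  c_0 = 1/(11)^3 = 1/1331.
  c_1 = 3/(11)^4 = 3/14641.
  c_2 = 6/(11)^5 = 6/161051.
  c_3 = 10/(11)^6 = 10/1771561.
The series is valid for |w/d| < 1, i.e. |z − z₀| < |d|.
Radius of convergence: R = |9 − z₀| = |11| = 11 (distance from z₀ to the singularity z = 9).

c_0 = 1/1331, c_1 = 3/14641, c_2 = 6/161051, c_3 = 10/1771561; R = 11.


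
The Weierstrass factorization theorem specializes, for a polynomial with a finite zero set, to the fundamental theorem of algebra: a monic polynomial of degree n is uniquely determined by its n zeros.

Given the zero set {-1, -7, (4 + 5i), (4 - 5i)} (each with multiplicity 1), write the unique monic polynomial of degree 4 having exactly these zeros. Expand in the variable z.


The polynomial is p(z) = ∏_{α ∈ S} (z − α), where S = {-1, -7, (4 + 5i), (4 - 5i)}.
Expanding the product yields: p(z) = z^4 -16·z^2 + 272·z + 287.
Note conjugate pairs combine to real quadratics: (z − (4+5i))(z − (4−5i)) = z² − 8z + 41.
The resulting polynomial has degree 4 and real coefficients as required.

p(z) = z^4 -16·z^2 + 272·z + 287.


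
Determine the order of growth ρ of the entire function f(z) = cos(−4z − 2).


cos(w) is a linear combination of e^{iw} and e^{−iw} (or e^w, e^{−w} in the hyperbolic case), so |cos(w)| ≤ e^{|w|}. With w = −4z − 2, |w| ≤ 4|z| + 2 = 4r + 2 on |z| = r, giving M(r) ≤ e^{4r + 2}, so ρ ≤ 1. On a suitable ray (z = it for sin/cos; z = t for sinh/cosh, t real → ∞), |cos(−4z − 2)| grows like e^{4|t|}/2, so ρ ≥ 1. Hence ρ = 1.
Therefore ρ = 1.

Order ρ = 1.


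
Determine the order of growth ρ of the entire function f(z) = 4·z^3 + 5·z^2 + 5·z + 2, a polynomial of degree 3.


|f(z)| ≤ Σ|c_k|·r^k = O(r^3) as r → ∞. Polynomial growth is O(e^{r^ε}) for every ε > 0 (since r^3/e^{r^ε} → 0), so ρ ≤ ε for all ε > 0, i.e. ρ = 0. Every nonconstant polynomial has order 0.
Therefore ρ = 0.

Order ρ = 0.


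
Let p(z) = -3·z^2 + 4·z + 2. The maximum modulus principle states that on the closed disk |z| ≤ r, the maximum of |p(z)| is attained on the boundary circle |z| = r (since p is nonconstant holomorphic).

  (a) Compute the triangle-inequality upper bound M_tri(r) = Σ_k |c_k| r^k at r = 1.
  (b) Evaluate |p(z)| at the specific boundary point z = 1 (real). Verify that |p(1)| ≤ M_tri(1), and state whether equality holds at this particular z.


Coefficients: c_0 = 2, c_1 = 4, c_2 = -3. Radius r = 1.
Part (a). Triangle bound: M_tri(r) = Σ_k |c_k| r^k
  = |2|·1^0 + |4|·1^1 + |-3|·1^2
  = 2 + 4 + 3 = 9.
This bounds M(r) := max_{|z|=r} |p(z)| from above; equality holds iff all terms c_k z^k can be made to align in phase at a single z on |z|=r.
Part (b). At z = 1 (real, on the circle |z| = r):
  p(1) = (2)·1^0 + (4)·1^1 + (-3)·1^2 = 3.
  |p(1)| = 3.
Check: |p(1)| = 3 ≤ 9 = M_tri(1). ✓ Equality does not hold at z = 1 (the coefficients have mixed signs, so the terms do not all align in phase there).

M_tri(1) = 9; |p(1)| = 3; equality at z=1: no.


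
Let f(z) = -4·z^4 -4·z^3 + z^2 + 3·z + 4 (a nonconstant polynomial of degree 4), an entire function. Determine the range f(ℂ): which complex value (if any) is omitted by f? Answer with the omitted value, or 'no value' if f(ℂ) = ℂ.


Little Picard bounds the complement of f(ℂ) to at most one point.
For every w ∈ ℂ, the equation p(z) − w = 0 is a nonconstant polynomial in z and hence has at least one root by the fundamental theorem of algebra. So p is surjective onto ℂ, omitting no value.

Omitted value: no value.


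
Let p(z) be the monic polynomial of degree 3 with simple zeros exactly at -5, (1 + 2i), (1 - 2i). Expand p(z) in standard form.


The polynomial is p(z) = ∏_{α ∈ S} (z − α), where S = {-5, (1 + 2i), (1 - 2i)}.
Expanding the product yields: p(z) = z^3 + 3·z^2 -5·z + 25.
Note conjugate pairs combine to real quadratics: (z − (1+2i))(z − (1−2i)) = z² − 2z + 5.
The resulting polynomial has degree 3 and real coefficients as required.

p(z) = z^3 + 3·z^2 -5·z + 25.


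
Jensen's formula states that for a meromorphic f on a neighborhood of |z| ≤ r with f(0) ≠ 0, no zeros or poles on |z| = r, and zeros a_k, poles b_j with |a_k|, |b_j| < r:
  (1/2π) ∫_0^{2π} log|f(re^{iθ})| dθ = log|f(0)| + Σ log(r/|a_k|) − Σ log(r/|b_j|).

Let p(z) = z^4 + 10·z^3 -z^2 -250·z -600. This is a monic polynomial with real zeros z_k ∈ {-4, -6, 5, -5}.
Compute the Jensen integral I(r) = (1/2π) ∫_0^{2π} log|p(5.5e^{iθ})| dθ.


Zeros: -6, -5, -4, 5; r = 5.5.
Inside |z| < r: -5, -4, 5. Outside (|z| ≥ r): -6.
p(0) = -600, so log|p(0)| = log(600) = 6.3969.
Apply Jensen: I(r) = log|p(0)| + Σ_k log(r/|z_k|), summed over zeros inside |z| < r.
  log(r/|z_k|) for z_k = -4: log(5.5/4) = 0.3185
  log(r/|z_k|) for z_k = 5: log(5.5/5) = 0.0953
  log(r/|z_k|) for z_k = -5: log(5.5/5) = 0.0953
  Outside zeros (-6) contribute nothing to the Jensen sum.
Sum over inside zeros: 0.5091.
I(r) = log|p(0)| + (inside sum) = 6.3969 + 0.5091 = 6.9060.
Note: since some zeros are outside |z| ≤ r, the simplified n·log(r) form does NOT apply — only the inside zeros contribute.

I(r) ≈ 6.9060.


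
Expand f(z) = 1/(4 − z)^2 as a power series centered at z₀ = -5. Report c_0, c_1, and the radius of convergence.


Let w = z − z₀, so z = z₀ + w.
Then 4 − z = 4 − (z₀ + w) = (4 − z₀) − w = 9 − w.
f(z) = 1/(9 − w)^2 = (1/(9)^2) · (1 − w/(9))^{−2}.
By the binomial series (1−u)^{−2} = Σ_{n≥0} C(n+1, 1) u^n for |u|<1, with u = w/(9):
  c_n = C(n+1, 1) / (9)^(n+2).
  c_0 = 1/(9)^2 = 1/81.
  c_1 = 2/(9)^3 = 2/729.
The series is valid for |w/d| < 1, i.e. |z − z₀| < |d|.
Radius of convergence: R = |4 − z₀| = |9| = 9 (distance from z₀ to the singularity z = 4).

c_0 = 1/81, c_1 = 2/729; R = 9.


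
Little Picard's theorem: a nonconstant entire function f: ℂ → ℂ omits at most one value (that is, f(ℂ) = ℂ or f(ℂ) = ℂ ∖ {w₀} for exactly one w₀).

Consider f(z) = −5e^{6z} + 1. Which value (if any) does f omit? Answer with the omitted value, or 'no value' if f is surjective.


Little Picard bounds the complement of f(ℂ) to at most one point.
e^{6z} is never zero on ℂ, so -5·e^{6z} takes every value in ℂ ∖ {0}. Adding 1 shifts the range to ℂ ∖ {1}. Thus f omits exactly the value 1.

Omitted value: 1.


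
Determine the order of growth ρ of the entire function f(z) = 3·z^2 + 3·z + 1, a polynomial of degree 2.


|f(z)| ≤ Σ|c_k|·r^k = O(r^2) as r → ∞. Polynomial growth is O(e^{r^ε}) for every ε > 0 (since r^2/e^{r^ε} → 0), so ρ ≤ ε for all ε > 0, i.e. ρ = 0. Every nonconstant polynomial has order 0.
Therefore ρ = 0.

Order ρ = 0.


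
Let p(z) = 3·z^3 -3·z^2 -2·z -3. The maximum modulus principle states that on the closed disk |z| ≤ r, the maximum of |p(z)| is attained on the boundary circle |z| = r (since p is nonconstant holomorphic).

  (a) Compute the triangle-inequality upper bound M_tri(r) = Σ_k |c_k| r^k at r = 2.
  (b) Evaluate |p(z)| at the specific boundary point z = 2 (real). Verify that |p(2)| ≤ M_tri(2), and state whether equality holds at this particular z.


Coefficients: c_0 = -3, c_1 = -2, c_2 = -3, c_3 = 3. Radius r = 2.
Part (a). Triangle bound: M_tri(r) = Σ_k |c_k| r^k
  = |-3|·2^0 + |-2|·2^1 + |-3|·2^2 + |3|·2^3
  = 3 + 4 + 12 + 24 = 43.
This bounds M(r) := max_{|z|=r} |p(z)| from above; equality holds iff all terms c_k z^k can be made to align in phase at a single z on |z|=r.
Part (b). At z = 2 (real, on the circle |z| = r):
  p(2) = (-3)·2^0 + (-2)·2^1 + (-3)·2^2 + (3)·2^3 = 5.
  |p(2)| = 5.
Check: |p(2)| = 5 ≤ 43 = M_tri(2). ✓ Equality does not hold at z = 2 (the coefficients have mixed signs, so the terms do not all align in phase there).

M_tri(2) = 43; |p(2)| = 5; equality at z=2: no.


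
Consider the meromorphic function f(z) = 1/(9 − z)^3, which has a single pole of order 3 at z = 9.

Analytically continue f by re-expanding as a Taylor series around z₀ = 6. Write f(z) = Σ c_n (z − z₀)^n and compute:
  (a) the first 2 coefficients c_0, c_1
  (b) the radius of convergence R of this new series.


Let w = z − z₀, so z = z₀ + w.
Then 9 − z = 9 − (z₀ + w) = (9 − z₀) − w = 3 − w.
f(z) = 1/(3 − w)^3 = (1/(3)^3) · (1 − w/(3))^{−3}.
By the binomial series (1−u)^{−3} = Σ_{n≥0} C(n+2, 2) u^n for |u|<1, with u = w/(3):
  c_n = C(n+2, 2) / (3)^(n+3).
  c_0 = 1/(3)^3 = 1/27.
  c_1 = 3/(3)^4 = 1/27.
The series is valid for |w/d| < 1, i.e. |z − z₀| < |d|.
Radius of convergence: R = |9 − z₀| = |3| = 3 (distance from z₀ to the singularity z = 9).

c_0 = 1/27, c_1 = 1/27; R = 3.


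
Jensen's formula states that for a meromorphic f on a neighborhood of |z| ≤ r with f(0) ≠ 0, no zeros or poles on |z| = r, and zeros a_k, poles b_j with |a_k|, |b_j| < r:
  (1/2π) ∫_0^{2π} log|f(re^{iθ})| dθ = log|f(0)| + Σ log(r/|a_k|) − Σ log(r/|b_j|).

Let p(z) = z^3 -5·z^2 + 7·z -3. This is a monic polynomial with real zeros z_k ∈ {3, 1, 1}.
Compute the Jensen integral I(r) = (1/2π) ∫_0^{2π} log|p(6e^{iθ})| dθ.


Zeros: 1, 1, 3; r = 6.
Inside |z| < r: 1, 1, 3. Outside (|z| ≥ r): ∅.
p(0) = -3, so log|p(0)| = log(3) = 1.0986.
Apply Jensen: I(r) = log|p(0)| + Σ_k log(r/|z_k|), summed over zeros inside |z| < r.
  log(r/|z_k|) for z_k = 3: log(6/3) = 0.6931
  log(r/|z_k|) for z_k = 1: log(6/1) = 1.7918
  log(r/|z_k|) for z_k = 1: log(6/1) = 1.7918
Sum over inside zeros: 4.2767.
I(r) = log|p(0)| + (inside sum) = 1.0986 + 4.2767 = 5.3753.
Closed form (all zeros inside, monic): I(r) = n·log(r) = 3·log(6) = 5.3753. ✓

I(r) ≈ 5.3753.


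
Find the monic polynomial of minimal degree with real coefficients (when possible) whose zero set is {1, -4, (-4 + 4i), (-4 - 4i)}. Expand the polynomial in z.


The polynomial is p(z) = ∏_{α ∈ S} (z − α), where S = {1, -4, (-4 + 4i), (-4 - 4i)}.
Expanding the product yields: p(z) = z^4 + 11·z^3 + 52·z^2 + 64·z -128.
Note conjugate pairs combine to real quadratics: (z − (-4+4i))(z − (-4−4i)) = z² + 8z + 32.
The resulting polynomial has degree 4 and real coefficients as required.

p(z) = z^4 + 11·z^3 + 52·z^2 + 64·z -128.


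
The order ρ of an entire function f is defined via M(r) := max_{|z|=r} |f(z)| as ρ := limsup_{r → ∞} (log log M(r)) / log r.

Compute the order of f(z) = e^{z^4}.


|e^{z^4}| = e^{Re(1·z^4) + 0} ≤ e^{1|z|^4 + 0} = e^{1r^4 + 0} on |z| = r, so ρ ≤ 4. Choosing z on |z|=r so that 1·z^4 is real positive (always possible by picking arg z appropriately) gives |f(z)| = e^{1r^4 + 0}, matching the bound. The additive constant 0 does not affect log log M(r) ~ 4·log r. Hence ρ = 4.
Therefore ρ = 4.

Order ρ = 4.


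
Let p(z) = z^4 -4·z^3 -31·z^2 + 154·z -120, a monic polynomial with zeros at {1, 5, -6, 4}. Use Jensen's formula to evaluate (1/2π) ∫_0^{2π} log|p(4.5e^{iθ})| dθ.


Zeros: -6, 1, 4, 5; r = 4.5.
Inside |z| < r: 1, 4. Outside (|z| ≥ r): -6, 5.
p(0) = -120, so log|p(0)| = log(120) = 4.7875.
Apply Jensen: I(r) = log|p(0)| + Σ_k log(r/|z_k|), summed over zeros inside |z| < r.
  log(r/|z_k|) for z_k = 1: log(4.5/1) = 1.5041
  log(r/|z_k|) for z_k = 4: log(4.5/4) = 0.1178
  Outside zeros (-6, 5) contribute nothing to the Jensen sum.
Sum over inside zeros: 1.6219.
I(r) = log|p(0)| + (inside sum) = 4.7875 + 1.6219 = 6.4094.
Note: since some zeros are outside |z| ≤ r, the simplified n·log(r) form does NOT apply — only the inside zeros contribute.

I(r) ≈ 6.4094.


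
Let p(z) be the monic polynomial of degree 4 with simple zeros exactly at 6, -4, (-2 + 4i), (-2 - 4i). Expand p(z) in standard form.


The polynomial is p(z) = ∏_{α ∈ S} (z − α), where S = {6, -4, (-2 + 4i), (-2 - 4i)}.
Expanding the product yields: p(z) = z^4 + 2·z^3 -12·z^2 -136·z -480.
Note conjugate pairs combine to real quadratics: (z − (-2+4i))(z − (-2−4i)) = z² + 4z + 20.
The resulting polynomial has degree 4 and real coefficients as required.

p(z) = z^4 + 2·z^3 -12·z^2 -136·z -480.


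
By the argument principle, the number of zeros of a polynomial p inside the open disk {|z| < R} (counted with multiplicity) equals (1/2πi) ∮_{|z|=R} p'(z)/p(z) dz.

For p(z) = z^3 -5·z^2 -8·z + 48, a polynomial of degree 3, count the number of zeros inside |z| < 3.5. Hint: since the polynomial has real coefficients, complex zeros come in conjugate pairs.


The zeros of p are: 4, -3, 4.
Their magnitudes are: 4, 3, 4.
Zeros with |z| < R = 3.5: -3.
Count = 1.
By the argument principle, (1/2πi) ∮_{|z|=R} p'(z)/p(z) dz equals exactly this count.

Number of zeros inside |z| < 3.5: 1.


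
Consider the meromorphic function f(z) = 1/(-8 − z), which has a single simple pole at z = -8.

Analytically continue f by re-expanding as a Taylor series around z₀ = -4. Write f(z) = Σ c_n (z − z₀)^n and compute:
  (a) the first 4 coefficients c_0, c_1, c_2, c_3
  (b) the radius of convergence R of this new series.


Let w = z − z₀, so z = z₀ + w.
Then -8 − z = -8 − (z₀ + w) = (-8 − z₀) − w = -4 − w.
f(z) = 1/(-4 − w) = (1/(-4)) · 1/(1 − w/(-4)) = Σ_{n≥0} w^n / (-4)^(n+1).
So c_n = 1/(-4)^(n+1):
  c_0 = 1/(-4)^1 = -1/4.
  c_1 = 1/(-4)^2 = 1/16.
  c_2 = 1/(-4)^3 = -1/64.
  c_3 = 1/(-4)^4 = 1/256.
The series is valid for |w/d| < 1, i.e. |z − z₀| < |d|.
Radius of convergence: R = |-8 − z₀| = |-4| = 4 (distance from z₀ to the singularity z = -8).

c_0 = -1/4, c_1 = 1/16, c_2 = -1/64, c_3 = 1/256; R = 4.


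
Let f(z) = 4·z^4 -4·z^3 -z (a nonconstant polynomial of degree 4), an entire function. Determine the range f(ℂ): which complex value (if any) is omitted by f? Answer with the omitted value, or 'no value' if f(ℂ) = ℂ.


Little Picard bounds the complement of f(ℂ) to at most one point.
For every w ∈ ℂ, the equation p(z) − w = 0 is a nonconstant polynomial in z and hence has at least one root by the fundamental theorem of algebra. So p is surjective onto ℂ, omitting no value.

Omitted value: no value.


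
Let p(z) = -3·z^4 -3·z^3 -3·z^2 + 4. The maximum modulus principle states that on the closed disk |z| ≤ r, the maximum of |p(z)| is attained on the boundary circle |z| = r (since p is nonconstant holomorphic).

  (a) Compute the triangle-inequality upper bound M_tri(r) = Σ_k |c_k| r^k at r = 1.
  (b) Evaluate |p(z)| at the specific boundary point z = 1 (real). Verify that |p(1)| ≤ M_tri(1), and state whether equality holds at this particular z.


Coefficients: c_0 = 4, c_1 = 0, c_2 = -3, c_3 = -3, c_4 = -3. Radius r = 1.
Part (a). Triangle bound: M_tri(r) = Σ_k |c_k| r^k
  = |4|·1^0 + |0|·1^1 + |-3|·1^2 + |-3|·1^3 + |-3|·1^4
  = 4 + 0 + 3 + 3 + 3 = 13.
This bounds M(r) := max_{|z|=r} |p(z)| from above; equality holds iff all terms c_k z^k can be made to align in phase at a single z on |z|=r.
Part (b). At z = 1 (real, on the circle |z| = r):
  p(1) = (4)·1^0 + (0)·1^1 + (-3)·1^2 + (-3)·1^3 + (-3)·1^4 = -5.
  |p(1)| = 5.
Check: |p(1)| = 5 ≤ 13 = M_tri(1). ✓ Equality does not hold at z = 1 (the coefficients have mixed signs, so the terms do not all align in phase there).

M_tri(1) = 13; |p(1)| = 5; equality at z=1: no.


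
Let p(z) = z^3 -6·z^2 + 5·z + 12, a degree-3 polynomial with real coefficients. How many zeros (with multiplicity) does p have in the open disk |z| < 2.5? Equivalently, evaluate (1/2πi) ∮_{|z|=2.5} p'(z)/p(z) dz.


The zeros of p are: 4, 3, -1.
Their magnitudes are: 4, 3, 1.
Zeros with |z| < R = 2.5: -1.
Count = 1.
By the argument principle, (1/2πi) ∮_{|z|=R} p'(z)/p(z) dz equals exactly this count.

Number of zeros inside |z| < 2.5: 1.


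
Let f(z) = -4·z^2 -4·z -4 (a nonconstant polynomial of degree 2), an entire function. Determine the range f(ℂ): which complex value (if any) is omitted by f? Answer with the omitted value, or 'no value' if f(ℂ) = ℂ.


Little Picard bounds the complement of f(ℂ) to at most one point.
For every w ∈ ℂ, the equation p(z) − w = 0 is a nonconstant polynomial in z and hence has at least one root by the fundamental theorem of algebra. So p is surjective onto ℂ, omitting no value.

Omitted value: no value.


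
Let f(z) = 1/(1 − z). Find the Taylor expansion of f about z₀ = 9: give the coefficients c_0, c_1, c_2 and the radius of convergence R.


Let w = z − z₀, so z = z₀ + w.
Then 1 − z = 1 − (z₀ + w) = (1 − z₀) − w = -8 − w.
f(z) = 1/(-8 − w) = (1/(-8)) · 1/(1 − w/(-8)) = Σ_{n≥0} w^n / (-8)^(n+1).
So c_n = 1/(-8)^(n+1):
  c_0 = 1/(-8)^1 = -1/8.
  c_1 = 1/(-8)^2 = 1/64.
  c_2 = 1/(-8)^3 = -1/512.
The series is valid for |w/d| < 1, i.e. |z − z₀| < |d|.
Radius of convergence: R = |1 − z₀| = |-8| = 8 (distance from z₀ to the singularity z = 1).

c_0 = -1/8, c_1 = 1/64, c_2 = -1/512; R = 8.


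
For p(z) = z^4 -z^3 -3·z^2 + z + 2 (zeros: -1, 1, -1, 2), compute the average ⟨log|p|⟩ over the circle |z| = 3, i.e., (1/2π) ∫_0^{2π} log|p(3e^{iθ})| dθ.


Zeros: -1, -1, 1, 2; r = 3.
Inside |z| < r: -1, -1, 1, 2. Outside (|z| ≥ r): ∅.
p(0) = 2, so log|p(0)| = log(2) = 0.6931.
Apply Jensen: I(r) = log|p(0)| + Σ_k log(r/|z_k|), summed over zeros inside |z| < r.
  log(r/|z_k|) for z_k = -1: log(3/1) = 1.0986
  log(r/|z_k|) for z_k = 1: log(3/1) = 1.0986
  log(r/|z_k|) for z_k = -1: log(3/1) = 1.0986
  log(r/|z_k|) for z_k = 2: log(3/2) = 0.4055
Sum over inside zeros: 3.7013.
I(r) = log|p(0)| + (inside sum) = 0.6931 + 3.7013 = 4.3944.
Closed form (all zeros inside, monic): I(r) = n·log(r) = 4·log(3) = 4.3944. ✓

I(r) ≈ 4.3944.


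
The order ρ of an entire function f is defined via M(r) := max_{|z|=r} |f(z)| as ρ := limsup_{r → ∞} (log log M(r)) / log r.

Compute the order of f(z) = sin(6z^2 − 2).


Write sin(w) = (e^{iw} ± e^{−iw})/(2 or 2i), so |sin(w)| ≤ e^{|w|}. With w = 6z^2 − 2, |w| ≤ 6r^2 + 2 on |z|=r, giving M(r) ≤ e^{6r^2 + 2} and ρ ≤ 2. For the lower bound, choose z on |z|=r with 6z^2 purely imaginary of modulus 6r^2; then |sin(6z^2 − 2)| grows like e^{6r^2}/2, so ρ ≥ 2. Hence ρ = 2.
Therefore ρ = 2.

Order ρ = 2.


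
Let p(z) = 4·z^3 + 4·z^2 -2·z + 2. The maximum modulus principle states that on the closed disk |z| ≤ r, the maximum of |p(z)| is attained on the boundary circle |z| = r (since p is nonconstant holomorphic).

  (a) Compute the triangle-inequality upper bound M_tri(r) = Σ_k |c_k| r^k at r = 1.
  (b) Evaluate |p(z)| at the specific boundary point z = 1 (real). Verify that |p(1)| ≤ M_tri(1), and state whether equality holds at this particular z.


Coefficients: c_0 = 2, c_1 = -2, c_2 = 4, c_3 = 4. Radius r = 1.
Part (a). Triangle bound: M_tri(r) = Σ_k |c_k| r^k
  = |2|·1^0 + |-2|·1^1 + |4|·1^2 + |4|·1^3
  = 2 + 2 + 4 + 4 = 12.
This bounds M(r) := max_{|z|=r} |p(z)| from above; equality holds iff all terms c_k z^k can be made to align in phase at a single z on |z|=r.
Part (b). At z = 1 (real, on the circle |z| = r):
  p(1) = (2)·1^0 + (-2)·1^1 + (4)·1^2 + (4)·1^3 = 8.
  |p(1)| = 8.
Check: |p(1)| = 8 ≤ 12 = M_tri(1). ✓ Equality does not hold at z = 1 (the coefficients have mixed signs, so the terms do not all align in phase there).

M_tri(1) = 12; |p(1)| = 8; equality at z=1: no.


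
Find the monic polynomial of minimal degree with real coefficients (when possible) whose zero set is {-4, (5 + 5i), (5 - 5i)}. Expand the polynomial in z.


The polynomial is p(z) = ∏_{α ∈ S} (z − α), where S = {-4, (5 + 5i), (5 - 5i)}.
Expanding the product yields: p(z) = z^3 -6·z^2 + 10·z + 200.
Note conjugate pairs combine to real quadratics: (z − (5+5i))(z − (5−5i)) = z² − 10z + 50.
The resulting polynomial has degree 3 and real coefficients as required.

p(z) = z^3 -6·z^2 + 10·z + 200.


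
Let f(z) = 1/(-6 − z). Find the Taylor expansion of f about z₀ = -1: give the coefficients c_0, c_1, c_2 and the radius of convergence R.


Let w = z − z₀, so z = z₀ + w.
Then -6 − z = -6 − (z₀ + w) = (-6 − z₀) − w = -5 − w.
f(z) = 1/(-5 − w) = (1/(-5)) · 1/(1 − w/(-5)) = Σ_{n≥0} w^n / (-5)^(n+1).
So c_n = 1/(-5)^(n+1):
  c_0 = 1/(-5)^1 = -1/5.
  c_1 = 1/(-5)^2 = 1/25.
  c_2 = 1/(-5)^3 = -1/125.
The series is valid for |w/d| < 1, i.e. |z − z₀| < |d|.
Radius of convergence: R = |-6 − z₀| = |-5| = 5 (distance from z₀ to the singularity z = -6).

c_0 = -1/5, c_1 = 1/25, c_2 = -1/125; R = 5.


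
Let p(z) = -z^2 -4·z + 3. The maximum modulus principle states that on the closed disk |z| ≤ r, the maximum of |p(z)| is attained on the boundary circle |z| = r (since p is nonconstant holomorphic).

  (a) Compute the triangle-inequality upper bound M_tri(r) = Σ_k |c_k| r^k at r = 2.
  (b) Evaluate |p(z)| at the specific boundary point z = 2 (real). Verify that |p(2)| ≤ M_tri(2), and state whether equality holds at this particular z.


Coefficients: c_0 = 3, c_1 = -4, c_2 = -1. Radius r = 2.
Part (a). Triangle bound: M_tri(r) = Σ_k |c_k| r^k
  = |3|·2^0 + |-4|·2^1 + |-1|·2^2
  = 3 + 8 + 4 = 15.
This bounds M(r) := max_{|z|=r} |p(z)| from above; equality holds iff all terms c_k z^k can be made to align in phase at a single z on |z|=r.
Part (b). At z = 2 (real, on the circle |z| = r):
  p(2) = (3)·2^0 + (-4)·2^1 + (-1)·2^2 = -9.
  |p(2)| = 9.
Check: |p(2)| = 9 ≤ 15 = M_tri(2). ✓ Equality does not hold at z = 2 (the coefficients have mixed signs, so the terms do not all align in phase there).

M_tri(2) = 15; |p(2)| = 9; equality at z=2: no.


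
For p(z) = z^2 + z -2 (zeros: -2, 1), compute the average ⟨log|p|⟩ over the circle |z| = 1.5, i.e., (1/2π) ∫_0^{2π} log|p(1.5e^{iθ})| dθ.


Zeros: -2, 1; r = 1.5.
Inside |z| < r: 1. Outside (|z| ≥ r): -2.
p(0) = -2, so log|p(0)| = log(2) = 0.6931.
Apply Jensen: I(r) = log|p(0)| + Σ_k log(r/|z_k|), summed over zeros inside |z| < r.
  log(r/|z_k|) for z_k = 1: log(1.5/1) = 0.4055
  Outside zeros (-2) contribute nothing to the Jensen sum.
Sum over inside zeros: 0.4055.
I(r) = log|p(0)| + (inside sum) = 0.6931 + 0.4055 = 1.0986.
Note: since some zeros are outside |z| ≤ r, the simplified n·log(r) form does NOT apply — only the inside zeros contribute.

I(r) ≈ 1.0986.


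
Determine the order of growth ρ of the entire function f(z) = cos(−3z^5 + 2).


Write cos(w) = (e^{iw} ± e^{−iw})/(2 or 2i), so |cos(w)| ≤ e^{|w|}. With w = −3z^5 + 2, |w| ≤ 3r^5 + 2 on |z|=r, giving M(r) ≤ e^{3r^5 + 2} and ρ ≤ 5. For the lower bound, choose z on |z|=r with -3z^5 purely imaginary of modulus 3r^5; then |cos(−3z^5 + 2)| grows like e^{3r^5}/2, so ρ ≥ 5. Hence ρ = 5.
Therefore ρ = 5.

Order ρ = 5.


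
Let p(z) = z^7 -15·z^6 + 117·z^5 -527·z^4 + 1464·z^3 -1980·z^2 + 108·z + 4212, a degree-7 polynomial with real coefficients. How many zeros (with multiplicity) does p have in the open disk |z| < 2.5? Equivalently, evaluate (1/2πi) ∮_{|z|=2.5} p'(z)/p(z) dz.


The zeros of p are: (3 + 3i), (3 - 3i), (3 + 3i), (3 - 3i), -1, (2 + 3i), (2 - 3i).
Their magnitudes are: 4.243, 4.243, 4.243, 4.243, 1, 3.606, 3.606.
Zeros with |z| < R = 2.5: -1.
Count = 1.
By the argument principle, (1/2πi) ∮_{|z|=R} p'(z)/p(z) dz equals exactly this count.

Number of zeros inside |z| < 2.5: 1.


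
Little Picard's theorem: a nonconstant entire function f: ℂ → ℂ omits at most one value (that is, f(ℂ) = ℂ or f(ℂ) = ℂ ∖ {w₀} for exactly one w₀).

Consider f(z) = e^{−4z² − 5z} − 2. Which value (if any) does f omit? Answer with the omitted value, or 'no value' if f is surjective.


Little Picard bounds the complement of f(ℂ) to at most one point.
The exponent g(z) = −4z² − 5z is a nonconstant polynomial, hence surjective onto ℂ. So e^{g(z)} takes every value in {e^w : w ∈ ℂ} = ℂ ∖ {0}. Adding -2 shifts the range to ℂ ∖ {-2}. f omits exactly -2.

Omitted value: -2.


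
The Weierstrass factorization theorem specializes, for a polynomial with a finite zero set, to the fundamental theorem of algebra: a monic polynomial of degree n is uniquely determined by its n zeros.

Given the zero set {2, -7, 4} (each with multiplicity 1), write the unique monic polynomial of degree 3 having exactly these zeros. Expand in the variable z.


The polynomial is p(z) = ∏_{α ∈ S} (z − α), where S = {2, -7, 4}.
Expanding the product yields: p(z) = z^3 + z^2 -34·z + 56.
The resulting polynomial has degree 3 and real coefficients as required.

p(z) = z^3 + z^2 -34·z + 56.


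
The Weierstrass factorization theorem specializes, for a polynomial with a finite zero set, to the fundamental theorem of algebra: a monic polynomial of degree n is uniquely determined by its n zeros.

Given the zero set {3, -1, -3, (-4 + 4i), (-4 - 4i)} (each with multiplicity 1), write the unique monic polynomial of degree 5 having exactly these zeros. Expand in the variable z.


The polynomial is p(z) = ∏_{α ∈ S} (z − α), where S = {3, -1, -3, (-4 + 4i), (-4 - 4i)}.
Expanding the product yields: p(z) = z^5 + 9·z^4 + 31·z^3 -49·z^2 -360·z -288.
Note conjugate pairs combine to real quadratics: (z − (-4+4i))(z − (-4−4i)) = z² + 8z + 32.
The resulting polynomial has degree 5 and real coefficients as required.

p(z) = z^5 + 9·z^4 + 31·z^3 -49·z^2 -360·z -288.


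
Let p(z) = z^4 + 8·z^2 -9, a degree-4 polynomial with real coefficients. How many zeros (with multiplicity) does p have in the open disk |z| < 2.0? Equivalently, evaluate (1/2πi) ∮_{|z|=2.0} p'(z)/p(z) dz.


The zeros of p are: (0 + 3i), (0 - 3i), 1, -1.
Their magnitudes are: 3, 3, 1, 1.
Zeros with |z| < R = 2.0: 1, -1.
Count = 2.
By the argument principle, (1/2πi) ∮_{|z|=R} p'(z)/p(z) dz equals exactly this count.

Number of zeros inside |z| < 2.0: 2.


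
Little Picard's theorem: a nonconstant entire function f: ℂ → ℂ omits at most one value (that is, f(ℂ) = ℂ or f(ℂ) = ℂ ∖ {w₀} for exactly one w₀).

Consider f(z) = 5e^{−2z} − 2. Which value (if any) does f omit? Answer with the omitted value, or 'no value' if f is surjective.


Little Picard bounds the complement of f(ℂ) to at most one point.
e^{−2z} is never zero on ℂ, so 5·e^{−2z} takes every value in ℂ ∖ {0}. Adding -2 shifts the range to ℂ ∖ {-2}. Thus f omits exactly the value -2.

Omitted value: -2.


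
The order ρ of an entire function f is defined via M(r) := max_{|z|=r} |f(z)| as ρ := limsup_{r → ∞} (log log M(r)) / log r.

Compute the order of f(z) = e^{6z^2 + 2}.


|e^{6z^2 + 2}| = e^{Re(6·z^2) + 2} ≤ e^{6|z|^2 + 2} = e^{6r^2 + 2} on |z| = r, so ρ ≤ 2. Choosing z on |z|=r so that 6·z^2 is real positive (always possible by picking arg z appropriately) gives |f(z)| = e^{6r^2 + 2}, matching the bound. The additive constant 2 does not affect log log M(r) ~ 2·log r. Hence ρ = 2.
Therefore ρ = 2.

Order ρ = 2.


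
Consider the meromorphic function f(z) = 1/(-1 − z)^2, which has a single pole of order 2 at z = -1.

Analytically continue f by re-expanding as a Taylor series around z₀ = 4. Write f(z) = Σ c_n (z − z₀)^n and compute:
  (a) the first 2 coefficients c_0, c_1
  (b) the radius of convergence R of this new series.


Let w = z − z₀, so z = z₀ + w.
Then -1 − z = -1 − (z₀ + w) = (-1 − z₀) − w = -5 − w.
f(z) = 1/(-5 − w)^2 = (1/(-5)^2) · (1 − w/(-5))^{−2}.
By the binomial series (1−u)^{−2} = Σ_{n≥0} C(n+1, 1) u^n for |u|<1, with u = w/(-5):
  c_n = C(n+1, 1) / (-5)^(n+2).
  c_0 = 1/(-5)^2 = 1/25.
  c_1 = 2/(-5)^3 = -2/125.
The series is valid for |w/d| < 1, i.e. |z − z₀| < |d|.
Radius of convergence: R = |-1 − z₀| = |-5| = 5 (distance from z₀ to the singularity z = -1).

c_0 = 1/25, c_1 = -2/125; R = 5.


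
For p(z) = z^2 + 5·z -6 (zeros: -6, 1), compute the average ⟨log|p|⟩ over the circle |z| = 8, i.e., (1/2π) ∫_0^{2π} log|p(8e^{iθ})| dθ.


Zeros: -6, 1; r = 8.
Inside |z| < r: -6, 1. Outside (|z| ≥ r): ∅.
p(0) = -6, so log|p(0)| = log(6) = 1.7918.
Apply Jensen: I(r) = log|p(0)| + Σ_k log(r/|z_k|), summed over zeros inside |z| < r.
  log(r/|z_k|) for z_k = -6: log(8/6) = 0.2877
  log(r/|z_k|) for z_k = 1: log(8/1) = 2.0794
Sum over inside zeros: 2.3671.
I(r) = log|p(0)| + (inside sum) = 1.7918 + 2.3671 = 4.1589.
Closed form (all zeros inside, monic): I(r) = n·log(r) = 2·log(8) = 4.1589. ✓

I(r) ≈ 4.1589.


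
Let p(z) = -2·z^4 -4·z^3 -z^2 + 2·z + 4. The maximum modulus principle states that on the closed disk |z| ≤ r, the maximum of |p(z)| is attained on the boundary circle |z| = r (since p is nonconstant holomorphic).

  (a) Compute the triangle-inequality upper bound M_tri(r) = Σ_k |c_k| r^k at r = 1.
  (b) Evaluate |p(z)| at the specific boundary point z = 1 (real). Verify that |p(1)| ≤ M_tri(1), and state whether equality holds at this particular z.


Coefficients: c_0 = 4, c_1 = 2, c_2 = -1, c_3 = -4, c_4 = -2. Radius r = 1.
Part (a). Triangle bound: M_tri(r) = Σ_k |c_k| r^k
  = |4|·1^0 + |2|·1^1 + |-1|·1^2 + |-4|·1^3 + |-2|·1^4
  = 4 + 2 + 1 + 4 + 2 = 13.
This bounds M(r) := max_{|z|=r} |p(z)| from above; equality holds iff all terms c_k z^k can be made to align in phase at a single z on |z|=r.
Part (b). At z = 1 (real, on the circle |z| = r):
  p(1) = (4)·1^0 + (2)·1^1 + (-1)·1^2 + (-4)·1^3 + (-2)·1^4 = -1.
  |p(1)| = 1.
Check: |p(1)| = 1 ≤ 13 = M_tri(1). ✓ Equality does not hold at z = 1 (the coefficients have mixed signs, so the terms do not all align in phase there).

M_tri(1) = 13; |p(1)| = 1; equality at z=1: no.


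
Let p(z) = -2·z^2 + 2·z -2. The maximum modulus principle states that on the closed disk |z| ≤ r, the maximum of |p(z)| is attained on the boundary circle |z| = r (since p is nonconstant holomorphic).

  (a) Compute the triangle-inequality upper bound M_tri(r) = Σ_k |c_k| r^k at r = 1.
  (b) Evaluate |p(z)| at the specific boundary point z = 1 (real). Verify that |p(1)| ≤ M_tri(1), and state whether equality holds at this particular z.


Coefficients: c_0 = -2, c_1 = 2, c_2 = -2. Radius r = 1.
Part (a). Triangle bound: M_tri(r) = Σ_k |c_k| r^k
  = |-2|·1^0 + |2|·1^1 + |-2|·1^2
  = 2 + 2 + 2 = 6.
This bounds M(r) := max_{|z|=r} |p(z)| from above; equality holds iff all terms c_k z^k can be made to align in phase at a single z on |z|=r.
Part (b). At z = 1 (real, on the circle |z| = r):
  p(1) = (-2)·1^0 + (2)·1^1 + (-2)·1^2 = -2.
  |p(1)| = 2.
Check: |p(1)| = 2 ≤ 6 = M_tri(1). ✓ Equality does not hold at z = 1 (the coefficients have mixed signs, so the terms do not all align in phase there).

M_tri(1) = 6; |p(1)| = 2; equality at z=1: no.


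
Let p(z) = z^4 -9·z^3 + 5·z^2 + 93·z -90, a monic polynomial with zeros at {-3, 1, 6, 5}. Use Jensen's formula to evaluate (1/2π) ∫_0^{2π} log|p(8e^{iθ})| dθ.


Zeros: -3, 1, 5, 6; r = 8.
Inside |z| < r: -3, 1, 5, 6. Outside (|z| ≥ r): ∅.
p(0) = -90, so log|p(0)| = log(90) = 4.4998.
Apply Jensen: I(r) = log|p(0)| + Σ_k log(r/|z_k|), summed over zeros inside |z| < r.
  log(r/|z_k|) for z_k = -3: log(8/3) = 0.9808
  log(r/|z_k|) for z_k = 1: log(8/1) = 2.0794
  log(r/|z_k|) for z_k = 6: log(8/6) = 0.2877
  log(r/|z_k|) for z_k = 5: log(8/5) = 0.4700
Sum over inside zeros: 3.8180.
I(r) = log|p(0)| + (inside sum) = 4.4998 + 3.8180 = 8.3178.
Closed form (all zeros inside, monic): I(r) = n·log(r) = 4·log(8) = 8.3178. ✓

I(r) ≈ 8.3178.


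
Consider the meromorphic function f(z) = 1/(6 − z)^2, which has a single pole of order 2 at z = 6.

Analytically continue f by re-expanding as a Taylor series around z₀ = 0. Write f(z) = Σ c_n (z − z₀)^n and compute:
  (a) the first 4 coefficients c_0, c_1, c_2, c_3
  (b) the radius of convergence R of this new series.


Let w = z − z₀, so z = z₀ + w.
Then 6 − z = 6 − (z₀ + w) = (6 − z₀) − w = 6 − w.
f(z) = 1/(6 − w)^2 = (1/(6)^2) · (1 − w/(6))^{−2}.
By the binomial series (1−u)^{−2} = Σ_{n≥0} C(n+1, 1) u^n for |u|<1, with u = w/(6):
  c_n = C(n+1, 1) / (6)^(n+2).
  c_0 = 1/(6)^2 = 1/36.
  c_1 = 2/(6)^3 = 1/108.
  c_2 = 3/(6)^4 = 1/432.
  c_3 = 4/(6)^5 = 1/1944.
The series is valid for |w/d| < 1, i.e. |z − z₀| < |d|.
Radius of convergence: R = |6 − z₀| = |6| = 6 (distance from z₀ to the singularity z = 6).

c_0 = 1/36, c_1 = 1/108, c_2 = 1/432, c_3 = 1/1944; R = 6.


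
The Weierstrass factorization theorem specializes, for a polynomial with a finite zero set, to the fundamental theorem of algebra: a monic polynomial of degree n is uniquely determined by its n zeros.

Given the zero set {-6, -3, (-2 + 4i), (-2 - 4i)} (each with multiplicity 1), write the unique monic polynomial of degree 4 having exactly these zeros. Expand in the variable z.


The polynomial is p(z) = ∏_{α ∈ S} (z − α), where S = {-6, -3, (-2 + 4i), (-2 - 4i)}.
Expanding the product yields: p(z) = z^4 + 13·z^3 + 74·z^2 + 252·z + 360.
Note conjugate pairs combine to real quadratics: (z − (-2+4i))(z − (-2−4i)) = z² + 4z + 20.
The resulting polynomial has degree 4 and real coefficients as required.

p(z) = z^4 + 13·z^3 + 74·z^2 + 252·z + 360.
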